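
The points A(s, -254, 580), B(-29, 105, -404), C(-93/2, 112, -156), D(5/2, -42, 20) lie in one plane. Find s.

The points are coplanar iff AB · (AC × AD) = 0.
Expanding, this is linear in s: (-39424)s + (2010624) = 0.
So s = 51.

51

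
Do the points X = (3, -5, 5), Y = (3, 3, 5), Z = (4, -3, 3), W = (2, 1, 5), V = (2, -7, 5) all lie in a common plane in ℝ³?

No

The plane through X, Y, Z has normal n = XY × XZ = (-16, 0, -8) and equation n·P = -88.
Checking the remaining points: n·W = -72, n·V = -72.
Since n·W = -72 ≠ -88, W is off the plane and the points are not all coplanar.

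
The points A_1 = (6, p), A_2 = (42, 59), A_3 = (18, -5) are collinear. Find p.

-37

The three points are collinear iff det[A_1A_2; A_1A_3] = 0.
This determinant is linear in p: (-24)p + (-888) = 0, so p = -37.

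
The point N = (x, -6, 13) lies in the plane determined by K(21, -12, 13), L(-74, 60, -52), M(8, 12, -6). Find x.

The plane through K, L, M has equation 192x − 960y − 1344z = -1920.
Substituting N: (192)x + (-11712) = -1920, so x = 51.

51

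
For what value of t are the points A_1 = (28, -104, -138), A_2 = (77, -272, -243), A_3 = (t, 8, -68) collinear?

-14/3

Direction A_1A_2 = (49, -168, -105). From the y-coordinate of A_3, the parameter along the line is τ = (8 − (-104))/(-168) = -2/3.
Then t = 28 + (-2/3)·(49) = -14/3.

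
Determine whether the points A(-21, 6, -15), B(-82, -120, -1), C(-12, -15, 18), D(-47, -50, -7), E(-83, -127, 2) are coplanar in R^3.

No

The plane through A, B, C has normal n = AB × AC = (-3864, 2139, 2415) and equation n·P = 57753.
Checking the remaining points: n·D = 57753, n·E = 53889.
Since n·E = 53889 ≠ 57753, E is off the plane and the points are not all coplanar.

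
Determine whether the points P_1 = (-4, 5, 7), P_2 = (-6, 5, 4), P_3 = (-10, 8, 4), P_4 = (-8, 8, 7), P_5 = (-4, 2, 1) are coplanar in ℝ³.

The plane through P_1, P_2, P_3 has normal n = P_1P_2 × P_1P_3 = (9, 12, -6) and equation n·P = -18.
Checking the remaining points: n·P_4 = -18, n·P_5 = -18.
All equal -18, so all 5 points lie in one plane.

Yes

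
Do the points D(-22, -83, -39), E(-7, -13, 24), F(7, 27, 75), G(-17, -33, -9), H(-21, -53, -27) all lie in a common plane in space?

No

The plane through D, E, F has normal n = DE × DF = (1050, 117, -380) and equation n·P = -17991.
Checking the remaining points: n·G = -18291, n·H = -17991.
Since n·G = -18291 ≠ -17991, G is off the plane and the points are not all coplanar.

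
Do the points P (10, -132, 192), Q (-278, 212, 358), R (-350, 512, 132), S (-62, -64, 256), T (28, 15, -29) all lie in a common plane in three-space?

The plane through P, Q, R has normal n = PQ × PR = (-127544, -77040, -61632) and equation n·X = -2939504.
Checking the remaining points: n·S = -2939504, n·T = -2939504.
All equal -2939504, so all 5 points lie in one plane.

Yes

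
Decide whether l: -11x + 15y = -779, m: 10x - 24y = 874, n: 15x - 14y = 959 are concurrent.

Lines aᵢx + bᵢy = cᵢ with pairwise distinct directions are concurrent exactly when det[aᵢ bᵢ cᵢ] = 0.
Here the determinant is 0.
It vanishes, so the lines are concurrent at (49, -16).

Yes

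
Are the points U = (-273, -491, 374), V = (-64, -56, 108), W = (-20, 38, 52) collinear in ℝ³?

No

UV = (209, 435, -266), UW = (253, 529, -322).
Comparing components 2 and 3: (435)(-322) − (-266)(529) = 644 ≠ 0, so UV and UW are not parallel and the points are not collinear.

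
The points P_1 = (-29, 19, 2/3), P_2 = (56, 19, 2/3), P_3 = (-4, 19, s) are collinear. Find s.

Collinearity requires P_1P_2 × P_1P_3 = 0; each component is linear in s.
The y-component gives (-85)s + (170/3) = 0, so s = 2/3.
The remaining components then also vanish.

2/3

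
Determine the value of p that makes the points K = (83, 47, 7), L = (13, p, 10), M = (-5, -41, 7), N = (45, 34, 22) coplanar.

Normal to plane KMN: n = (-1320, 1320, -2200); plane equation n·P = -62920.
Requiring n·L = -62920: (1320)p + (-39160) = -62920.
So p = -18.

-18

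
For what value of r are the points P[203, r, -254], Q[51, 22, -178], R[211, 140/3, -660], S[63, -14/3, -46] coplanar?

-58/3

The points are coplanar iff PQ · (PR × PS) = 0.
Expanding, this is linear in r: (26904)r + (520144) = 0.
So r = -58/3.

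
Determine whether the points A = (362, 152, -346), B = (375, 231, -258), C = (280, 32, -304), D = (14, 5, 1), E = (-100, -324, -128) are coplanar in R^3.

No

The plane through A, B, C has normal n = AB × AC = (13878, -7762, 4918) and equation n·P = 2142384.
Checking the remaining points: n·D = 160400, n·E = 497584.
Since n·D = 160400 ≠ 2142384, D is off the plane and the points are not all coplanar.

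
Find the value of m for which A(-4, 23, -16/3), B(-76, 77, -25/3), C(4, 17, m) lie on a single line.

Direction AB = (-72, 54, -3). From the x-coordinate of C, the parameter along the line is τ = (4 − (-4))/(-72) = -1/9.
Then m = (-16/3) + (-1/9)·(-3) = -5.

-5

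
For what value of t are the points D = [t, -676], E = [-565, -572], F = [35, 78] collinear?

-661

Collinearity: (D − E) must be parallel to (F − E) = (600, 650).
Cross-multiplying the components: (t − (-565))·(650) = (-104)·(600).
Solving gives t = -661.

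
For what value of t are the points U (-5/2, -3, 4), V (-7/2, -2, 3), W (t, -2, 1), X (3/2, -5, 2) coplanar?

-5/2

Normal to plane UVX: n = (-4, -6, -2); plane equation n·P = 20.
Requiring n·W = 20: (-4)t + (10) = 20.
So t = -5/2.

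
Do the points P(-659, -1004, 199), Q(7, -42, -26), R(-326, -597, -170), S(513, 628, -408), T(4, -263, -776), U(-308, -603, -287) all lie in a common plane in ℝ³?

Yes

The plane through P, Q, R has normal n = PQ × PR = (-263403, 170829, -49284) and equation n·X = -7737255.
Checking the remaining points: n·S = -7737255, n·T = -7737255, n·U = -7737255.
All equal -7737255, so all 6 points lie in one plane.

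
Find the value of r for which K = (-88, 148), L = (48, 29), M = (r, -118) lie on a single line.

216

Collinearity: (M − K) must be parallel to (L − K) = (136, -119).
Cross-multiplying the components: (r − (-88))·(-119) = (-266)·(136).
Solving gives r = 216.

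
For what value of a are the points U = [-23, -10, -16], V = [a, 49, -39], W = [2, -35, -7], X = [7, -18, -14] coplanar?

Coplanarity ⇔ det[UV; UW; UX] = 0.
Expanding, this is linear in a: (22)a + (836) = 0.
So a = -38.

-38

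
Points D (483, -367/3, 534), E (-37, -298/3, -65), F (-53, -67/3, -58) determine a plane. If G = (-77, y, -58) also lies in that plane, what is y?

185/3

The plane through D, E, F has equation 46284x + 13224y − 39672z = -447412.
Substituting G: (13224)y + (-1262892) = -447412, so y = 185/3.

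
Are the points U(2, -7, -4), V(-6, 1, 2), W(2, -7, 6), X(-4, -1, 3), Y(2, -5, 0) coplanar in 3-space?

The plane through U, V, W has normal n = UV × UW = (80, 80, 0) and equation n·P = -400.
Checking the remaining points: n·X = -400, n·Y = -240.
Since n·Y = -240 ≠ -400, Y is off the plane and the points are not all coplanar.

No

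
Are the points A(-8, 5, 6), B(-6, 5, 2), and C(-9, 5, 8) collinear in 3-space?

AB = (2, 0, -4), AC = (-1, 0, 2).
AB × AC = (0, 0, 0).
The cross product vanishes, so the three points are collinear.

Yes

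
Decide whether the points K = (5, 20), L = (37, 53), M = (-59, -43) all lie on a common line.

No

KL = (32, 33), KM = (-64, -63).
Twice the signed area of △KLM is (32)(-63) − (33)(-64) = 96.
The area is nonzero, so the three points are not collinear.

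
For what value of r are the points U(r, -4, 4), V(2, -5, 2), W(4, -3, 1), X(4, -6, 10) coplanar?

4

Coplanarity ⇔ det[UV; UW; UX] = 0.
Expanding, this is linear in r: (-15)r + (60) = 0.
So r = 4.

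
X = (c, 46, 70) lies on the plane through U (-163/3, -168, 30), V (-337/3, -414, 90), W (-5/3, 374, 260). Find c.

-23

A normal to the plane is n = UV × UW = (-89100, 16500, -18480).
X lies in the plane iff n · UX = 0.
This gives (-89100)c + (-2049300) = 0, so c = -23.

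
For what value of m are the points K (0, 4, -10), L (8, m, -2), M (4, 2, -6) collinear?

Collinearity requires KL × KM = 0; each component is linear in m.
The x-component gives (4)m + (0) = 0, so m = 0.
The remaining components then also vanish.

0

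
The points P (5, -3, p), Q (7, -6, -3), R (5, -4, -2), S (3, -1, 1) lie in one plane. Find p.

0

The points are coplanar iff PQ · (PR × PS) = 0.
Expanding, this is linear in p: (2)p + (0) = 0.
So p = 0.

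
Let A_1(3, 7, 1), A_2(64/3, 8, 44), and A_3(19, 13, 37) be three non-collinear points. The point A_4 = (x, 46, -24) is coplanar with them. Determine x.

The plane through A_1, A_2, A_3 has equation −222x + 28y + 94z = -376.
Substituting A_4: (-222)x + (-968) = -376, so x = -8/3.

-8/3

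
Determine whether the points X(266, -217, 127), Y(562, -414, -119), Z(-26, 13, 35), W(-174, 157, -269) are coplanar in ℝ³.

Yes

A normal to the plane through X, Y, Z is n = XY × XZ = (74704, 99064, 10556).
The plane has equation n·P = -285012. For W: n·W = -285012.
Equal, so W lies in the plane and all four are coplanar.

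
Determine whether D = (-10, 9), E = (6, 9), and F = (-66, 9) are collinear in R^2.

DE = (16, 0), DF = (-56, 0).
Checking proportionality: DF = -7/2·DE, so the vectors are parallel and the points are collinear.

Yes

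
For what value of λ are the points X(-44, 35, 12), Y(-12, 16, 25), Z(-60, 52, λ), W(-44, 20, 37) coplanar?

-7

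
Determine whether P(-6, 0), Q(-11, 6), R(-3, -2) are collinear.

PQ = (-5, 6), PR = (3, -2).
If collinear, PR would be a scalar multiple of PQ. But (-5)·(-2) ≠ (6)·(3) (difference -8), so they are not parallel; the points are not collinear.

No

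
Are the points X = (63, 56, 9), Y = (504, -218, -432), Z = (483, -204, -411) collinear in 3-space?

XY = (441, -274, -441), XZ = (420, -260, -420).
Comparing components 2 and 3: (-274)(-420) − (-441)(-260) = 420 ≠ 0, so XY and XZ are not parallel and the points are not collinear.

No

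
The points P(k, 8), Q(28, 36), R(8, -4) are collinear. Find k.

The three points are collinear iff det[PQ; PR] = 0.
This determinant is linear in k: (40)k + (-560) = 0, so k = 14.

14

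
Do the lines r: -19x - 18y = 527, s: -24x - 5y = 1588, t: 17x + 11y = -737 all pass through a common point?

Lines aᵢx + bᵢy = cᵢ with pairwise distinct directions are concurrent exactly when det[aᵢ bᵢ cᵢ] = 0.
Here the determinant is 0.
It vanishes, so the lines are concurrent at (-77, 52).

Yes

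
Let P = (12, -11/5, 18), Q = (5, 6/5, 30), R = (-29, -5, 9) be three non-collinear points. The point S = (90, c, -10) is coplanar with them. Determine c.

-49/5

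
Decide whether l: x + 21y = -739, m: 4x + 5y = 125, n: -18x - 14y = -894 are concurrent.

Yes

Intersecting l and m: solving the 2×2 system gives (x, y) = (80, -39).
Substitute into n: (-18)(80) + (-14)(-39) = -894.
This equals -894, so (80, -39) lies on all three lines and they are concurrent.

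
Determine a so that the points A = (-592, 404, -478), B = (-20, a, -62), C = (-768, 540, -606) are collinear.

Collinearity requires AB × AC = 0; each component is linear in a.
The x-component gives (-128)a + (-4864) = 0, so a = -38.
The remaining components then also vanish.

-38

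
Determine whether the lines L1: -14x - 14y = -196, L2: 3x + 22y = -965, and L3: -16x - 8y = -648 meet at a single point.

Yes

The three lines meet at one point iff the augmented coefficient matrix [aᵢ bᵢ cᵢ] has rank < 3, i.e. its determinant vanishes.
Here the determinant is 0.
It vanishes, so the lines are concurrent at (67, -53).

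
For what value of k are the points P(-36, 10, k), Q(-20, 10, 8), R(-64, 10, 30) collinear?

Collinearity requires PQ × PR = 0; each component is linear in k.
The y-component gives (44)k + (-704) = 0, so k = 16.
The remaining components then also vanish.

16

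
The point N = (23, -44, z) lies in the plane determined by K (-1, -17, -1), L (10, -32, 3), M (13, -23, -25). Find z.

The plane through K, L, M has equation 384x + 320y + 144z = -5968.
Substituting N: (144)z + (-5248) = -5968, so z = -5.

-5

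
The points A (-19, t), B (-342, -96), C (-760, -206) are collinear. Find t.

-11

The three points are collinear iff det[AB; AC] = 0.
This determinant is linear in t: (-418)t + (-4598) = 0, so t = -11.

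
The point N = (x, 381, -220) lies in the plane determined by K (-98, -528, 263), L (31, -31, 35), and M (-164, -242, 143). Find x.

964

A normal to the plane is n = KL × KM = (5568, 30528, 69696).
N lies in the plane iff n · KN = 0.
This gives (5568)x + (-5367552) = 0, so x = 964.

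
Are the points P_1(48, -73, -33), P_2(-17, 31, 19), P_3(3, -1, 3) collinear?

Yes

P_1P_2 = (-65, 104, 52), P_1P_3 = (-45, 72, 36).
Each component of P_1P_3 is 9/13 times the corresponding component of P_1P_2, so P_1P_3 = 9/13·P_1P_2 and the points are collinear.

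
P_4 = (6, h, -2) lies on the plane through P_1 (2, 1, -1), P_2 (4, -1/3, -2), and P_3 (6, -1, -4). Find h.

A normal to the plane is n = P_1P_2 × P_1P_3 = (2, 2, 4/3).
P_4 lies in the plane iff n · P_1P_4 = 0.
This gives (2)h + (14/3) = 0, so h = -7/3.

-7/3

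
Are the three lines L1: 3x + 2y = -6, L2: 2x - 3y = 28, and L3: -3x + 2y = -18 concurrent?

No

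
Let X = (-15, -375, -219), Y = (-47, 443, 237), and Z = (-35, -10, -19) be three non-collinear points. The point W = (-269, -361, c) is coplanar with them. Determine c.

-365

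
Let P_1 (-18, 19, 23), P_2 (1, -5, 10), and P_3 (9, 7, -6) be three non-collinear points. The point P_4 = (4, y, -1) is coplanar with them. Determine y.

A normal to the plane is n = P_1P_2 × P_1P_3 = (540, 200, 420).
P_4 lies in the plane iff n · P_1P_4 = 0.
This gives (200)y + (-2000) = 0, so y = 10.

10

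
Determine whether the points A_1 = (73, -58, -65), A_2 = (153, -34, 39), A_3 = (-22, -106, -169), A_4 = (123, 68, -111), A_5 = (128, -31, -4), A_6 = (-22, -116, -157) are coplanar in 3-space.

The plane through A_1, A_2, A_3 has normal n = A_1A_2 × A_1A_3 = (2496, -1560, -1560) and equation n·P = 374088.
Checking the remaining points: n·A_4 = 374088, n·A_5 = 374088, n·A_6 = 370968.
Since n·A_6 = 370968 ≠ 374088, A_6 is off the plane and the points are not all coplanar.

No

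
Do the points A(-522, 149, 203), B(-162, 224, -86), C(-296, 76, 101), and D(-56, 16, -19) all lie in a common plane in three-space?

No

The four points are coplanar iff the 3×3 determinant with rows AB, AC, AD is zero.
Rows: (360, 75, -289), (226, -73, -102), (466, -133, -222).
Expanding along the first row: (360)(2640) − (75)(-2640) + (-289)(3960) = 3960.
Nonzero ⇒ not coplanar.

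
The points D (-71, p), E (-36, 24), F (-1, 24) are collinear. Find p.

Collinearity: (D − E) must be parallel to (F − E) = (35, 0).
Cross-multiplying the components: (p − 24)·(35) = (-35)·(0).
Solving gives p = 24.

24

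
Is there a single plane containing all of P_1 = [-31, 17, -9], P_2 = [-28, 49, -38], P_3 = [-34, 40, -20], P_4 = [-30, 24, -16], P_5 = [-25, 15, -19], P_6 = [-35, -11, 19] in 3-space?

Yes

The plane through P_1, P_2, P_3 has normal n = P_1P_2 × P_1P_3 = (315, 120, 165) and equation n·P = -9210.
Checking the remaining points: n·P_4 = -9210, n·P_5 = -9210, n·P_6 = -9210.
All equal -9210, so all 6 points lie in one plane.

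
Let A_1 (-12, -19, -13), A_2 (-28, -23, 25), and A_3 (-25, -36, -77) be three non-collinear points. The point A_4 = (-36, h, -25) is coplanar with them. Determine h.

-35

A normal to the plane is n = A_1A_2 × A_1A_3 = (902, -1518, 220).
A_4 lies in the plane iff n · A_1A_4 = 0.
This gives (-1518)h + (-53130) = 0, so h = -35.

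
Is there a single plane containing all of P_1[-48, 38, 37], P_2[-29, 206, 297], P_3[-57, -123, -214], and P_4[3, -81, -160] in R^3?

A normal to the plane through P_1, P_2, P_3 is n = P_1P_2 × P_1P_3 = (-308, 2429, -1547).
The plane has equation n·P = 49847. For P_4: n·P_4 = 49847.
Equal, so P_4 lies in the plane and all four are coplanar.

Yes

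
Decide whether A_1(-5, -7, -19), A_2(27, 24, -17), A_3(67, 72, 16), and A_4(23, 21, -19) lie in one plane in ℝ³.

A normal to the plane through A_1, A_2, A_3 is n = A_1A_2 × A_1A_3 = (927, -976, 296).
The plane has equation n·P = -3427. For A_4: n·A_4 = -4799.
-4799 ≠ -3427, so A_4 is off the plane.

No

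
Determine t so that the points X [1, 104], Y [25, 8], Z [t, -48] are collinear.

39

Collinearity: (Z − X) must be parallel to (Y − X) = (24, -96).
Cross-multiplying the components: (t − 1)·(-96) = (-152)·(24).
Solving gives t = 39.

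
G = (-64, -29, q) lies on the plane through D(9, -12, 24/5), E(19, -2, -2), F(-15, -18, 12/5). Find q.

-19/5

A normal to the plane is n = DE × DF = (-324/5, 936/5, 180).
G lies in the plane iff n · DG = 0.
This gives (180)q + (684) = 0, so q = -19/5.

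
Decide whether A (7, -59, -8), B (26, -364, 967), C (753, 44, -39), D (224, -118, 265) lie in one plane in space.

No

The four points are coplanar iff the 3×3 determinant with rows AB, AC, AD is zero.
Rows: (19, -305, 975), (746, 103, -31), (217, -59, 273).
Expanding along the first row: (19)(26290) − (-305)(210385) + (975)(-66365) = -38940.
Nonzero ⇒ not coplanar.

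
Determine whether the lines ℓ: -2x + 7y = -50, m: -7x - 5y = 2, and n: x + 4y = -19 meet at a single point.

No

The three lines meet at one point iff the augmented coefficient matrix [aᵢ bᵢ cᵢ] has rank < 3, i.e. its determinant vanishes.
Here the determinant is 59.
Nonzero, so no common point exists.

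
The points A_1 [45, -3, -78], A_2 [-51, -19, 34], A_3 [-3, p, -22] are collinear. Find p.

-11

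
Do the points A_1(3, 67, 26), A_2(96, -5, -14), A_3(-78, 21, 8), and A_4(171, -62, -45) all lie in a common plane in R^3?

No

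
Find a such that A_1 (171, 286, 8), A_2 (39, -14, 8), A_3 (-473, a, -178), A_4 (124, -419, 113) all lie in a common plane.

-118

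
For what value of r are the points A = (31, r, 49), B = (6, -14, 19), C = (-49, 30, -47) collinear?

-34

Direction BC = (-55, 44, -66). From the x-coordinate of A, the parameter along the line is τ = (31 − 6)/(-55) = -5/11.
Then r = (-14) + (-5/11)·(44) = -34.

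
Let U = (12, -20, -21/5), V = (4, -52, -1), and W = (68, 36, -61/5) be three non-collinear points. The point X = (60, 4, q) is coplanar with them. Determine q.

-9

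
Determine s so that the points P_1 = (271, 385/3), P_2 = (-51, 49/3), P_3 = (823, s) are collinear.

961/3

Collinearity: (P_3 − P_1) must be parallel to (P_2 − P_1) = (-322, -112).
Cross-multiplying the components: (s − 385/3)·(-322) = (552)·(-112).
Solving gives s = 961/3.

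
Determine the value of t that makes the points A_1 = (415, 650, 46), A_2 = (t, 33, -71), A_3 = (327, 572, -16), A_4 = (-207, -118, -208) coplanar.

The points are coplanar iff A_1A_2 · (A_1A_3 × A_1A_4) = 0.
Expanding, this is linear in t: (-27804)t + (-695100) = 0.
So t = -25.

-25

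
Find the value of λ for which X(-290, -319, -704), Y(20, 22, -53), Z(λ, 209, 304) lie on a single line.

Direction XY = (310, 341, 651). From the y-coordinate of Z, the parameter along the line is τ = (209 − (-319))/341 = 48/31.
Then λ = (-290) + 48/31·(310) = 190.

190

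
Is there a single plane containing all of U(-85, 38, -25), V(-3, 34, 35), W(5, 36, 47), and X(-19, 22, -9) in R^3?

No

The four points are coplanar iff the 3×3 determinant with rows UV, UW, UX is zero.
Rows: (82, -4, 60), (90, -2, 72), (66, -16, 16).
Expanding along the first row: (82)(1120) − (-4)(-3312) + (60)(-1308) = 112.
Nonzero ⇒ not coplanar.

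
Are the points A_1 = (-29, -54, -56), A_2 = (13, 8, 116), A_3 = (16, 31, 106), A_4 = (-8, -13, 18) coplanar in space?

The four points are coplanar iff the 3×3 determinant with rows A_1A_2, A_1A_3, A_1A_4 is zero.
Rows: (42, 62, 172), (45, 85, 162), (21, 41, 74).
Expanding along the first row: (42)(-352) − (62)(-72) + (172)(60) = 0.
Zero determinant ⇒ coplanar.

Yes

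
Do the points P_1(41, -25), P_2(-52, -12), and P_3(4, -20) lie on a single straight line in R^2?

P_1P_2 = (-93, 13), P_1P_3 = (-37, 5).
If collinear, P_1P_3 would be a scalar multiple of P_1P_2. But (-93)·(5) ≠ (13)·(-37) (difference 16), so they are not parallel; the points are not collinear.

No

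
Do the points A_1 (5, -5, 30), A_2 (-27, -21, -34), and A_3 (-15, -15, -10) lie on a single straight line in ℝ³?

A_1A_2 = (-32, -16, -64), A_1A_3 = (-20, -10, -40).
A_1A_2 × A_1A_3 = (0, 0, 0).
The cross product vanishes, so the three points are collinear.

Yes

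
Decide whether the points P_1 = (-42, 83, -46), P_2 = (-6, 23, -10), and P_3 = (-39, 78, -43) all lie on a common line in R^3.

Yes

P_1P_2 = (36, -60, 36), P_1P_3 = (3, -5, 3).
P_1P_2 × P_1P_3 = (0, 0, 0).
The cross product vanishes, so the three points are collinear.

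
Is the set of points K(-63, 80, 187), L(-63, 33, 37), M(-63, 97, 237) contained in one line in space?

KL = (0, -47, -150), KM = (0, 17, 50).
Comparing components 2 and 3: (-47)(50) − (-150)(17) = 200 ≠ 0, so KL and KM are not parallel and the points are not collinear.

No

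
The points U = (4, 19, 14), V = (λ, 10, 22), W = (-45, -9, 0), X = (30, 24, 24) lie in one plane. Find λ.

Normal to plane UWX: n = (-210, 126, 483); plane equation n·P = 8316.
Requiring n·V = 8316: (-210)λ + (11886) = 8316.
So λ = 17.

17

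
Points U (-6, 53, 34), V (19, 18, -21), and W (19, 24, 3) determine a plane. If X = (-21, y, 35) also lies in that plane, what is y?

66

The plane through U, V, W has equation −510x − 600y + 150z = -23640.
Substituting X: (-600)y + (15960) = -23640, so y = 66.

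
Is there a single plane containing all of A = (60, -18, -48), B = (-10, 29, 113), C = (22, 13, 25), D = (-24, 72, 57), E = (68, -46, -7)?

Yes

The plane through A, B, C has normal n = AB × AC = (-1560, -1008, -384) and equation n·P = -57024.
Checking the remaining points: n·D = -57024, n·E = -57024.
All equal -57024, so all 5 points lie in one plane.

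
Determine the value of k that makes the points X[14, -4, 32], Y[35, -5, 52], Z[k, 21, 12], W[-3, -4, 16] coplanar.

Normal to plane XYW: n = (16, -4, -17); plane equation n·P = -304.
Requiring n·Z = -304: (16)k + (-288) = -304.
So k = -1.

-1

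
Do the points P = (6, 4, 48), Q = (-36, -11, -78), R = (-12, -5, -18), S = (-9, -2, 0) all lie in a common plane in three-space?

A normal to the plane through P, Q, R is n = PQ × PR = (-144, -504, 108).
The plane has equation n·X = 2304. For S: n·S = 2304.
Equal, so S lies in the plane and all four are coplanar.

Yes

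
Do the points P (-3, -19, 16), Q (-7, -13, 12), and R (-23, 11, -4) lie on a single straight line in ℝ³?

Yes

PQ = (-4, 6, -4), PR = (-20, 30, -20).
Each component of PR is 5 times the corresponding component of PQ, so PR = 5·PQ and the points are collinear.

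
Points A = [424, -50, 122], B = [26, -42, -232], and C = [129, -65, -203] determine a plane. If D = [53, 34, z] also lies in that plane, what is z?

A normal to the plane is n = AB × AC = (-7910, -24920, 8330).
D lies in the plane iff n · AD = 0.
This gives (8330)z + (-174930) = 0, so z = 21.

21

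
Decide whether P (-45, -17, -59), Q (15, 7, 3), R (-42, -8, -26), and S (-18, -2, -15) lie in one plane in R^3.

With P as base: PQ = (60, 24, 62), PR = (3, 9, 33), PS = (27, 15, 44).
PR × PS = (-99, 759, -198).
PQ · (PR × PS) = 0.
The scalar triple product vanishes, so the four points are coplanar.

Yes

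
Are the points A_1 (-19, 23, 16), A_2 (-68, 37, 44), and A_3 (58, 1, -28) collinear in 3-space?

A_1A_2 = (-49, 14, 28), A_1A_3 = (77, -22, -44).
Each component of A_1A_3 is -11/7 times the corresponding component of A_1A_2, so A_1A_3 = -11/7·A_1A_2 and the points are collinear.

Yes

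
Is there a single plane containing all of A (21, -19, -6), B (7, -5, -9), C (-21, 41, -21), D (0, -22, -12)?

No

A normal to the plane through A, B, C is n = AB × AC = (-30, -84, -252).
The plane has equation n·P = 2478. For D: n·D = 4872.
4872 ≠ 2478, so D is off the plane.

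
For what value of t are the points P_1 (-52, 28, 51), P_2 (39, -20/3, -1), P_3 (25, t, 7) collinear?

Collinearity requires P_1P_2 × P_1P_3 = 0; each component is linear in t.
The x-component gives (52)t + (208/3) = 0, so t = -4/3.
The remaining components then also vanish.

-4/3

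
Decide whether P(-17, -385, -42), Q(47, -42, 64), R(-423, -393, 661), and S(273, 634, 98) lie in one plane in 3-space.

No

The four points are coplanar iff the 3×3 determinant with rows PQ, PR, PS is zero.
Rows: (64, 343, 106), (-406, -8, 703), (290, 1019, 140).
Expanding along the first row: (64)(-717477) − (343)(-260710) + (106)(-411394) = -102762.
Nonzero ⇒ not coplanar.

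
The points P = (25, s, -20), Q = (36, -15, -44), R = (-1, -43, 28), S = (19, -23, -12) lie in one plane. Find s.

The points are coplanar iff PQ · (PR × PS) = 0.
Expanding, this is linear in s: (40)s + (1400) = 0.
So s = -35.

-35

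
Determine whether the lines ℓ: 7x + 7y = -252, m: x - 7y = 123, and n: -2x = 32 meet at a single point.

The three lines meet at one point iff the augmented coefficient matrix [aᵢ bᵢ cᵢ] has rank < 3, i.e. its determinant vanishes.
Here the determinant is 14.
Nonzero, so no common point exists.

No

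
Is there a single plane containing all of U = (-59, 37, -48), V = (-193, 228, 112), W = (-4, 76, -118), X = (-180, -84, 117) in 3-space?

No

With U as base: UV = (-134, 191, 160), UW = (55, 39, -70), UX = (-121, -121, 165).
UW × UX = (-2035, -605, -1936).
UV · (UW × UX) = -152625.
Since -152625 ≠ 0, the four points are not coplanar.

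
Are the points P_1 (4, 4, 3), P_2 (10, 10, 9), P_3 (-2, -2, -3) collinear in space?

P_1P_2 = (6, 6, 6), P_1P_3 = (-6, -6, -6).
Each component of P_1P_3 is -1 times the corresponding component of P_1P_2, so P_1P_3 = -1·P_1P_2 and the points are collinear.

Yes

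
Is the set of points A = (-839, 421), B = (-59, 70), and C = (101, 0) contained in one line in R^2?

AB = (780, -351), AC = (940, -421).
Twice the signed area of △ABC is (780)(-421) − (-351)(940) = 1560.
The area is nonzero, so the three points are not collinear.

No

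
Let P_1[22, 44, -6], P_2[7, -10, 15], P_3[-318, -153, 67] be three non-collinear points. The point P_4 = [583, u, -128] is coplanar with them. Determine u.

373

A normal to the plane is n = P_1P_2 × P_1P_3 = (195, -6045, -15405).
P_4 lies in the plane iff n · P_1P_4 = 0.
This gives (-6045)u + (2254785) = 0, so u = 373.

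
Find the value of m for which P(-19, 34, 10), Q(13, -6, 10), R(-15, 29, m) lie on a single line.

Direction PQ = (32, -40, 0). From the x-coordinate of R, the parameter along the line is τ = (-15 − (-19))/32 = 1/8.
Then m = 10 + 1/8·(0) = 10.

10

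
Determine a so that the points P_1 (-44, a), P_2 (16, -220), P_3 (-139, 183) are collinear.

Collinearity: (P_1 − P_2) must be parallel to (P_3 − P_2) = (-155, 403).
Cross-multiplying the components: (a − (-220))·(-155) = (-60)·(403).
Solving gives a = -64.

-64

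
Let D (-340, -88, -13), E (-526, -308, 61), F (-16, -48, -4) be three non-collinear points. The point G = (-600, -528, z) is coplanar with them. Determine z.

431/3

A normal to the plane is n = DE × DF = (-4940, 25650, 63840).
G lies in the plane iff n · DG = 0.
This gives (63840)z + (-9171680) = 0, so z = 431/3.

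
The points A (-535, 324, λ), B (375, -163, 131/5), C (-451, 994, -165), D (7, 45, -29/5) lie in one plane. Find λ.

-241/5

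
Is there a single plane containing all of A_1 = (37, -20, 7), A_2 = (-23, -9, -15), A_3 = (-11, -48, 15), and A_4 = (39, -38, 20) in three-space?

Yes

The four points are coplanar iff the 3×3 determinant with rows A_1A_2, A_1A_3, A_1A_4 is zero.
Rows: (-60, 11, -22), (-48, -28, 8), (2, -18, 13).
Expanding along the first row: (-60)(-220) − (11)(-640) + (-22)(920) = 0.
Zero determinant ⇒ coplanar.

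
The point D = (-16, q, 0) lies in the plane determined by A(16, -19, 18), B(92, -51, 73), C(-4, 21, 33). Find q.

0

A normal to the plane is n = AB × AC = (-2680, -2240, 2400).
D lies in the plane iff n · AD = 0.
This gives (-2240)q + (0) = 0, so q = 0.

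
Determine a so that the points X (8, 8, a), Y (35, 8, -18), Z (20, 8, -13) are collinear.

-9

Collinearity requires XY × XZ = 0; each component is linear in a.
The y-component gives (15)a + (135) = 0, so a = -9.
The remaining components then also vanish.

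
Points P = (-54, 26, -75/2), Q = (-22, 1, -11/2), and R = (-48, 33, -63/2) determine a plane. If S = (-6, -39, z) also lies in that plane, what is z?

Coplanarity requires PQ · (PR × PS) = 0.
PQ = (32, -25, 32), PR = (6, 7, 6); the triple product is linear in z with coefficient 374 and constant term -3927.
Setting it to zero: z = 21/2.

21/2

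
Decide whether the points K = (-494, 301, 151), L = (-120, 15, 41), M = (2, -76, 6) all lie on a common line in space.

KL = (374, -286, -110), KM = (496, -377, -145).
KL × KM = (0, -330, 858).
The cross product is nonzero, so the points do not lie on one line.

No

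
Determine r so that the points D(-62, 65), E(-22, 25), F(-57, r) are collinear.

The three points are collinear iff det[DE; DF] = 0.
This determinant is linear in r: (40)r + (-2400) = 0, so r = 60.

60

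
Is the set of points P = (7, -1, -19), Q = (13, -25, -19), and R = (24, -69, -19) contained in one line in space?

Yes

PQ = (6, -24, 0), PR = (17, -68, 0).
PQ × PR = (0, 0, 0).
The cross product vanishes, so the three points are collinear.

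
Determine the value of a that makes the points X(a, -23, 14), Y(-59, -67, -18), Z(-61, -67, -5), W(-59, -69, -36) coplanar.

-3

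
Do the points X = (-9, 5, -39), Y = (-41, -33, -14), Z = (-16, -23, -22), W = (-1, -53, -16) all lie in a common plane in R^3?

With X as base: XY = (-32, -38, 25), XZ = (-7, -28, 17), XW = (8, -58, 23).
XZ × XW = (342, 297, 630).
XY · (XZ × XW) = -6480.
Since -6480 ≠ 0, the four points are not coplanar.

No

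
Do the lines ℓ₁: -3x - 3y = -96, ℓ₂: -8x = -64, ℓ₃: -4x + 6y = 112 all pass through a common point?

Yes

Lines aᵢx + bᵢy = cᵢ with pairwise distinct directions are concurrent exactly when det[aᵢ bᵢ cᵢ] = 0.
Here the determinant is 0.
It vanishes, so the lines are concurrent at (8, 24).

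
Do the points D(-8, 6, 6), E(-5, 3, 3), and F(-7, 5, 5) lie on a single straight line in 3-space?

DE = (3, -3, -3), DF = (1, -1, -1).
DE × DF = (0, 0, 0).
The cross product vanishes, so the three points are collinear.

Yes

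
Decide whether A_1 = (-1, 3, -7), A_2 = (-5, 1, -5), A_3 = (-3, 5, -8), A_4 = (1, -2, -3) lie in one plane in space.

No

A normal to the plane through A_1, A_2, A_3 is n = A_1A_2 × A_1A_3 = (-2, -8, -12).
The plane has equation n·P = 62. For A_4: n·A_4 = 50.
50 ≠ 62, so A_4 is off the plane.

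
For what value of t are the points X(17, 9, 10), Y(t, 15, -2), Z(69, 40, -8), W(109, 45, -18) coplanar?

65

Normal to plane XZW: n = (-220, -200, -980); plane equation n·P = -15340.
Requiring n·Y = -15340: (-220)t + (-1040) = -15340.
So t = 65.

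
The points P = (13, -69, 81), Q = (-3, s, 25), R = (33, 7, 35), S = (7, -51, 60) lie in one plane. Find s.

Normal to plane PRS: n = (-768, 696, 816); plane equation n·X = 8088.
Requiring n·Q = 8088: (696)s + (22704) = 8088.
So s = -21.

-21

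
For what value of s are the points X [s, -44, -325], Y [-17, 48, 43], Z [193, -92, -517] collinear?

121

Direction YZ = (210, -140, -560). From the y-coordinate of X, the parameter along the line is τ = (-44 − 48)/(-140) = 23/35.
Then s = (-17) + 23/35·(210) = 121.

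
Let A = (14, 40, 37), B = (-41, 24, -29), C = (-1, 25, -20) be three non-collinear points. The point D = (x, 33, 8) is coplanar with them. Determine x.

Coplanarity requires AB · (AC × AD) = 0.
AB = (-55, -16, -66), AC = (-15, -15, -57); the triple product is linear in x with coefficient -78 and constant term -858.
Setting it to zero: x = -11.

-11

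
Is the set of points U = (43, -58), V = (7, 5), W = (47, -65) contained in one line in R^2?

Yes

UV = (-36, 63), UW = (4, -7).
Twice the signed area of △UVW is (-36)(-7) − (63)(4) = 0.
The triangle is degenerate (zero area), so the points are collinear.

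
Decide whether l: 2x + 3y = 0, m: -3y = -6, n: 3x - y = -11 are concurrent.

The three lines meet at one point iff the augmented coefficient matrix [aᵢ bᵢ cᵢ] has rank < 3, i.e. its determinant vanishes.
Here the determinant is 0.
It vanishes, so the lines are concurrent at (-3, 2).

Yes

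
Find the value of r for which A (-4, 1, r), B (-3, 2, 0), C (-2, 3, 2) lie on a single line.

Collinearity requires AB × AC = 0; each component is linear in r.
The x-component gives (1)r + (2) = 0, so r = -2.
The remaining components then also vanish.

-2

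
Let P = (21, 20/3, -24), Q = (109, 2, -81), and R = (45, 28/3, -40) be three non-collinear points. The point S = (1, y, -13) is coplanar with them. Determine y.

74/3

The plane through P, Q, R has equation (680/3)x + 40y + (1040/3)z = -9880/3.
Substituting S: (40)y + (-4280) = -9880/3, so y = 74/3.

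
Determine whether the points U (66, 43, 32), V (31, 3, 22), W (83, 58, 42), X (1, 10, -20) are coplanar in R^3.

No

With U as base: UV = (-35, -40, -10), UW = (17, 15, 10), UX = (-65, -33, -52).
UW × UX = (-450, 234, 414).
UV · (UW × UX) = 2250.
Since 2250 ≠ 0, the four points are not coplanar.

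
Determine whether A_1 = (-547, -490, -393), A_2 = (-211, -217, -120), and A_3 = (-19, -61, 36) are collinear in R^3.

Yes

A_1A_2 = (336, 273, 273), A_1A_3 = (528, 429, 429).
A_1A_2 × A_1A_3 = (0, 0, 0).
The cross product vanishes, so the three points are collinear.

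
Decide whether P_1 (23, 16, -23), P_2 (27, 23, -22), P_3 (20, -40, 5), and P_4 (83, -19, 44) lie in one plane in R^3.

No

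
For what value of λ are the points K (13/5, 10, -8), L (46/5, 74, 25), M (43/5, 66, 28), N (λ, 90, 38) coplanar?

Coplanarity ⇔ det[KL; KM; KN] = 0.
Expanding, this is linear in λ: (456)λ + (-5016) = 0.
So λ = 11.

11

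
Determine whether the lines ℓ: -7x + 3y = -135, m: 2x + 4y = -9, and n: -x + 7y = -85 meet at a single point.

No

Intersecting ℓ and m: solving the 2×2 system gives (x, y) = (513/34, -333/34).
Substitute into n: (-1)(513/34) + (7)(-333/34) = -1422/17.
But n requires -85 ≠ -1422/17, so the three lines have no common point.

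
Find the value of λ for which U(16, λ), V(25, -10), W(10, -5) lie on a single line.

Collinearity: (U − V) must be parallel to (W − V) = (-15, 5).
Cross-multiplying the components: (λ − (-10))·(-15) = (-9)·(5).
Solving gives λ = -7.

-7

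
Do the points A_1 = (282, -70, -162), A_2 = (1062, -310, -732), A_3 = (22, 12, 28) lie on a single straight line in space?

A_1A_2 = (780, -240, -570), A_1A_3 = (-260, 82, 190).
A_1A_2 × A_1A_3 = (1140, 0, 1560).
The cross product is nonzero, so the points do not lie on one line.

No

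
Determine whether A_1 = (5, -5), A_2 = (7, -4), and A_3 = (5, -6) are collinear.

A_1A_2 = (2, 1), A_1A_3 = (0, -1).
Twice the signed area of △A_1A_2A_3 is (2)(-1) − (1)(0) = -2.
The area is nonzero, so the three points are not collinear.

No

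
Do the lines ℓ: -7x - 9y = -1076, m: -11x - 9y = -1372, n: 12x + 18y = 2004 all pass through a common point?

Yes

Lines aᵢx + bᵢy = cᵢ with pairwise distinct directions are concurrent exactly when det[aᵢ bᵢ cᵢ] = 0.
Here the determinant is 0.
It vanishes, so the lines are concurrent at (74, 62).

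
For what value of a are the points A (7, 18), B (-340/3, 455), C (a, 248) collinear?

Collinearity: (C − A) must be parallel to (B − A) = (-361/3, 437).
Cross-multiplying the components: (a − 7)·(437) = (230)·(-361/3).
Solving gives a = -169/3.

-169/3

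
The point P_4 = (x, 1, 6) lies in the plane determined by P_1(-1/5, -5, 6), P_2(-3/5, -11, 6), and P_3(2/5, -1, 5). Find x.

1/5

Coplanarity requires P_1P_2 · (P_1P_3 × P_1P_4) = 0.
P_1P_2 = (-2/5, -6, 0), P_1P_3 = (3/5, 4, -1); the triple product is linear in x with coefficient 6 and constant term -6/5.
Setting it to zero: x = 1/5.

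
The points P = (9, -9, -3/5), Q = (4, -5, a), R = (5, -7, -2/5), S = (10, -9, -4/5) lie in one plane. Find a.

-4/5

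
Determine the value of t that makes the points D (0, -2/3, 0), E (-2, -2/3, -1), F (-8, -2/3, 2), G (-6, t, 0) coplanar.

-2/3

Normal to plane DEF: n = (0, 12, 0); plane equation n·P = -8.
Requiring n·G = -8: (12)t + (0) = -8.
So t = -2/3.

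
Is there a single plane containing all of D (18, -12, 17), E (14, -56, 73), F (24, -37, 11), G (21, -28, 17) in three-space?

A normal to the plane through D, E, F is n = DE × DF = (1664, 312, 364).
The plane has equation n·P = 32396. For G: n·G = 32396.
Equal, so G lies in the plane and all four are coplanar.

Yes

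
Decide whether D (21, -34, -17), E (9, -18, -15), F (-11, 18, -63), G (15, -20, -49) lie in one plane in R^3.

Yes

A normal to the plane through D, E, F is n = DE × DF = (-840, -616, -112).
The plane has equation n·P = 5208. For G: n·G = 5208.
Equal, so G lies in the plane and all four are coplanar.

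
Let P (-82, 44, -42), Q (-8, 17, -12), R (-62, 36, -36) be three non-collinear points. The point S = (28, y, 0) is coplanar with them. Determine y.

The plane through P, Q, R has equation 78x + 156y − 52z = 2652.
Substituting S: (156)y + (2184) = 2652, so y = 3.

3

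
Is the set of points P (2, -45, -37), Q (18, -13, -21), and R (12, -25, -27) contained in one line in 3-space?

Yes

PQ = (16, 32, 16), PR = (10, 20, 10).
Each component of PR is 5/8 times the corresponding component of PQ, so PR = 5/8·PQ and the points are collinear.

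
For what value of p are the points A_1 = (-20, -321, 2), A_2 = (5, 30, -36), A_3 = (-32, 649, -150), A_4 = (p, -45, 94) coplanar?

210

Normal to plane A_1A_2A_3: n = (-16492, 4256, 28462); plane equation n·P = -979412.
Requiring n·A_4 = -979412: (-16492)p + (2483908) = -979412.
So p = 210.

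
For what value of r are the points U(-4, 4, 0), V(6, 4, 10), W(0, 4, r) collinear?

4

Collinearity requires UV × UW = 0; each component is linear in r.
The y-component gives (-10)r + (40) = 0, so r = 4.
The remaining components then also vanish.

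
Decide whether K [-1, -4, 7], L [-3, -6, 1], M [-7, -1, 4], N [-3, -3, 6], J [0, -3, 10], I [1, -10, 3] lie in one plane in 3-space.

The plane through K, L, M has normal n = KL × KM = (24, 30, -18) and equation n·P = -270.
Checking the remaining points: n·N = -270, n·J = -270, n·I = -330.
Since n·I = -330 ≠ -270, I is off the plane and the points are not all coplanar.

No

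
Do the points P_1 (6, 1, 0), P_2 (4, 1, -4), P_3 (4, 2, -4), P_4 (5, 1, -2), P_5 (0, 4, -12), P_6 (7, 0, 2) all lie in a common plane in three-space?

The plane through P_1, P_2, P_3 has normal n = P_1P_2 × P_1P_3 = (4, 0, -2) and equation n·P = 24.
Checking the remaining points: n·P_4 = 24, n·P_5 = 24, n·P_6 = 24.
All equal 24, so all 6 points lie in one plane.

Yes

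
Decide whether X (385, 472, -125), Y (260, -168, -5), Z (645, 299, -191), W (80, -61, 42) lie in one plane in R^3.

The four points are coplanar iff the 3×3 determinant with rows XY, XZ, XW is zero.
Rows: (-125, -640, 120), (260, -173, -66), (-305, -533, 167).
Expanding along the first row: (-125)(-64069) − (-640)(23290) + (120)(-191345) = -47175.
Nonzero ⇒ not coplanar.

No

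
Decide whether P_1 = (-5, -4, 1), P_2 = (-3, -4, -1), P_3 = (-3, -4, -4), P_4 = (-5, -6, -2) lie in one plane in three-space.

A normal to the plane through P_1, P_2, P_3 is n = P_1P_2 × P_1P_3 = (0, 6, 0).
The plane has equation n·P = -24. For P_4: n·P_4 = -36.
-36 ≠ -24, so P_4 is off the plane.

No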